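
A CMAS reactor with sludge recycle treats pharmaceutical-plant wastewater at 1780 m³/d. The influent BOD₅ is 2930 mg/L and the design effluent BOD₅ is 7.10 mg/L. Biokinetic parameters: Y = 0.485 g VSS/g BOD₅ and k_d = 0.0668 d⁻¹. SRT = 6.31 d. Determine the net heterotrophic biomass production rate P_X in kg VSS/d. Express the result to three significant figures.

P_X ≈ 1780 kg VSS/d

The observed yield is Y_obs = Y/(1 + k_d·θ_c) = 0.485 / (1 + 0.0668 × 6.31) = 0.485 / 1.422 = 0.3412 g VSS per g BOD₅ removed.
ΔS = 2930 − 7.10 = 2923 mg/L, so the substrate removal rate is 1780 × 2923/1000 = 5203 kg BOD₅/d.
Net biomass production P_X = Y_obs × Q·(S₀ − S) = 0.3412 × 5203 = 1775 kg VSS/d.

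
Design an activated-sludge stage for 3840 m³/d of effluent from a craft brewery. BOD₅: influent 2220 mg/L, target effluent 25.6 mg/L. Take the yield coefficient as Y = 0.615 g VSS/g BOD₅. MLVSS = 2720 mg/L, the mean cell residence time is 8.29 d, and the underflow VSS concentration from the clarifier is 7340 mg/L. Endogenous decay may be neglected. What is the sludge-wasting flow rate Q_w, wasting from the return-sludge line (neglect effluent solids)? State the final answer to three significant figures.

Q_w ≈ 706 m³/d

With k_d = 0 the design equation reduces to V = Y Q (S₀−S) θ_c / X = 0.615 × 3840 × (2220 − 25.6) × 8.29 / 2720 = 15795 m³.
Wasting from the return line (neglecting effluent solids): Q_w = V·X / (θ_c·X_r) = 15795 × 2720 / (8.29 × 7340) = 706.0 m³/d.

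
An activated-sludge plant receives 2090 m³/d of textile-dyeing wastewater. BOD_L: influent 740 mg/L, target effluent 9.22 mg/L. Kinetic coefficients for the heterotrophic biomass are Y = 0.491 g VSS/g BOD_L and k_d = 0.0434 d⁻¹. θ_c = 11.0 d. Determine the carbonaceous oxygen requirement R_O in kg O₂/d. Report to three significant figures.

Y_obs = Y / (1 + k_d θ_c) = 0.491 / (1 + 0.0434 × 11.0) = 0.491 / 1.477 = 0.3323.
Substrate removed = Q·(S₀ − S) = 2090 m³/d × (740 − 9.22) g/m³ = 1.53×10^6 g/d = 1527 kg/d.
Net sludge production P_X = 0.3323 × 1527 = 507.6 kg VSS/d.
R_O = Q·ΔS − 1.42 P_X = 1527 − 720.8 = 806.5 kg O₂/d.

R_O ≈ 807 kg O₂/d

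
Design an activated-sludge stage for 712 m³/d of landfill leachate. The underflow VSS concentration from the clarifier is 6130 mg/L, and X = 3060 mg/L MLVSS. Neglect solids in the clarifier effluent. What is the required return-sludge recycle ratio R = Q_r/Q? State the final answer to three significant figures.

Solids balance on the clarifier gives (1+R)X = R·X_r, so R = X/(X_r − X) = 3060 / (6130 − 3060) = 0.9967.

R ≈ 0.997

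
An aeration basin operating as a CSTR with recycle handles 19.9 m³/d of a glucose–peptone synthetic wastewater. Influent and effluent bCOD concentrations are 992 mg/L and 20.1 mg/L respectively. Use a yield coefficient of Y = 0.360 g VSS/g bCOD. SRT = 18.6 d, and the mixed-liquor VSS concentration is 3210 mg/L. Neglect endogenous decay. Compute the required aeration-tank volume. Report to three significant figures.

V ≈ 40.3 m³

V·X = Y·Q·ΔS·θ_c gives V = 0.360 × 19.9 × (992 − 20.1) × 18.6 / 3210 = 40.34 m³.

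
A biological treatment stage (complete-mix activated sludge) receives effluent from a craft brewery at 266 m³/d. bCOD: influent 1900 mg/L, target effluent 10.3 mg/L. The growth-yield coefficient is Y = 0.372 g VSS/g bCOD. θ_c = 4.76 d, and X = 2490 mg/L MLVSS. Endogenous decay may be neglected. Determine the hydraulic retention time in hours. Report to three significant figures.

τ ≈ 32.3 h

With k_d = 0 the design equation reduces to V = Y Q (S₀−S) θ_c / X = 0.372 × 266 × (1900 − 10.3) × 4.76 / 2490 = 357.5 m³.
Hydraulic retention time τ = V/Q = 357.5 / 266 = 1.344 d = 32.25 h.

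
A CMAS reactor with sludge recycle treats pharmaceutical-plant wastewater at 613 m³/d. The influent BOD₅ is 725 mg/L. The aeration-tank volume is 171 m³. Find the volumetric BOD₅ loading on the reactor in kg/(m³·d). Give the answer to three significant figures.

Applied BOD₅ load per unit volume = Q·S₀/V = (613 × 725/1000)/171.0 = 2.599 kg BOD₅·m⁻³·d⁻¹.

L_v ≈ 2.60 kg BOD₅/(m³·d)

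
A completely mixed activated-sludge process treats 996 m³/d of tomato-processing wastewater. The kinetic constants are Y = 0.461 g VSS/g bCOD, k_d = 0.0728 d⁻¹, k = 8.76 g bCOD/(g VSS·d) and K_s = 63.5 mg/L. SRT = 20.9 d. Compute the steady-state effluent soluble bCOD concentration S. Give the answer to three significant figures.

S ≈ 1.96 mg/L

For a completely mixed reactor with recycle the Lawrence–McCarty relation gives S = K_s·(1 + k_d·θ_c) / [θ_c·(Y·k − k_d) − 1] = 63.5 × (1 + 0.0728 × 20.9) / [20.9 × (0.461 × 8.76 − 0.0728) − 1] = 160.1 / 81.88 = 1.955 mg/L.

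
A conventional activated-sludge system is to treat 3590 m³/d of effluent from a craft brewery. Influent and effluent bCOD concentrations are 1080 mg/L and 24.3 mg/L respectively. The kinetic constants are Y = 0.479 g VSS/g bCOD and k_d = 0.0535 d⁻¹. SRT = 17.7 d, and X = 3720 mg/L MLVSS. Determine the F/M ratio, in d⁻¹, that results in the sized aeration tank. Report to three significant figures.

F/M ≈ 0.235 d⁻¹

From the SRT design equation V = Y Q (S₀−S) θ_c / [X (1 + k_d θ_c)] = 0.479 × 3590 × (1080 − 24.3) × 17.7 / [3720 × (1 + 0.0535 × 17.7)] = 3.21×10^7 / 7243 = 4437 m³.
Food-to-microorganism ratio F/M = Q S₀ / (V X) = 3590 × 1080 / (4437 × 3720) = 0.2349 d⁻¹.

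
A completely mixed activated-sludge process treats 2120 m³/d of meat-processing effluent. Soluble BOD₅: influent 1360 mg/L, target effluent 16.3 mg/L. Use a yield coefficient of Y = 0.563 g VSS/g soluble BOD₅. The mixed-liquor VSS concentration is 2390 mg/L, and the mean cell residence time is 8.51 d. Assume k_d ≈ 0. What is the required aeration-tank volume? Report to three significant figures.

V ≈ 5710 m³

V·X = Y·Q·ΔS·θ_c gives V = 0.563 × 2120 × (1360 − 16.3) × 8.51 / 2390 = 5711 m³.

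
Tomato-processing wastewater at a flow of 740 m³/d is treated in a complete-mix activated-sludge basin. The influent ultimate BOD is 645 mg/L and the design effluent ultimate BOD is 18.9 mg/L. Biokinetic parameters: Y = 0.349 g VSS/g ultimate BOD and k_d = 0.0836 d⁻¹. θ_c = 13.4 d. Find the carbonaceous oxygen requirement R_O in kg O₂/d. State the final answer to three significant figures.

The observed yield is Y_obs = Y/(1 + k_d·θ_c) = 0.349 / (1 + 0.0836 × 13.4) = 0.349 / 2.120 = 0.1646 g VSS per g ultimate BOD removed.
ΔS = 645 − 18.9 = 626.1 mg/L, so the substrate removal rate is 740 × 626.1/1000 = 463.3 kg ultimate BOD/d.
Net sludge production P_X = 0.1646 × 463.3 = 76.26 kg VSS/d.
R_O = Q·(S₀ − S) − 1.42·P_X = 463.3 − 1.42 × 76.26 = 355.0 kg O₂/d.

R_O ≈ 355 kg O₂/d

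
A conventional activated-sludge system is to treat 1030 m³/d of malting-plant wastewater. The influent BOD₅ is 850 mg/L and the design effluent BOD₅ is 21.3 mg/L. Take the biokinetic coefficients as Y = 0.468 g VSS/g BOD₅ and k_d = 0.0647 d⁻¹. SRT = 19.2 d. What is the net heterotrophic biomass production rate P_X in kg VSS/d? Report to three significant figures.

Correct the yield for decay: Y_obs = Y/(1 + k_d θ_c) = 0.468 / (1 + 0.0647 × 19.2) = 0.468 / 2.242 = 0.2087.
Q·(S₀ − S) = 1030 × (850 − 21.3) × 10⁻³ = 853.6 kg/d removed.
Biomass produced: P_X = Y_obs·Q·ΔS = 0.2087 × 853.6 ≈ 178.2 kg VSS/d.

P_X ≈ 178 kg VSS/d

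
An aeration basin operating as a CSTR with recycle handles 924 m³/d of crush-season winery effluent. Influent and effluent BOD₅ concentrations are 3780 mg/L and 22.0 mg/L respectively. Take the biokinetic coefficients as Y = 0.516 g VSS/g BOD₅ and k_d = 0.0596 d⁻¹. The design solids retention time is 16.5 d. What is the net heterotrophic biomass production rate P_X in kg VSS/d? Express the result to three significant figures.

P_X ≈ 903 kg VSS/d

Observed yield with endogenous decay: Y_obs = Y / (1 + k_d·θ_c) = 0.516 / (1 + 0.0596 × 16.5) = 0.516 / 1.983 = 0.2602 g VSS/g BOD₅.
Q·(S₀ − S) = 924 × (3780 − 22.0) × 10⁻³ = 3472 kg/d removed.
Net biomass production P_X = Y_obs × Q·(S₀ − S) = 0.2602 × 3472 = 903.4 kg VSS/d.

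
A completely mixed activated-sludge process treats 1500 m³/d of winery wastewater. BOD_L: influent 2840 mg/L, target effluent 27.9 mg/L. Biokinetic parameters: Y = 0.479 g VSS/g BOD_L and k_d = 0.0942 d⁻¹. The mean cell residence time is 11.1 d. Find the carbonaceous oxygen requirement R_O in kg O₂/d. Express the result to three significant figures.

R_O ≈ 2820 kg O₂/d

Observed yield with endogenous decay: Y_obs = Y / (1 + k_d·θ_c) = 0.479 / (1 + 0.0942 × 11.1) = 0.479 / 2.046 = 0.2342 g VSS/g BOD_L.
Substrate removed = Q·(S₀ − S) = 1500 m³/d × (2840 − 27.9) g/m³ = 4.22×10^6 g/d = 4218 kg/d.
P_X = Y_obs·Q·(S₀ − S) = 0.2342 × 4218 = 987.7 kg VSS/d.
R_O = Q·(S₀ − S) − 1.42·P_X = 4218 − 1.42 × 987.7 = 2816 kg O₂/d.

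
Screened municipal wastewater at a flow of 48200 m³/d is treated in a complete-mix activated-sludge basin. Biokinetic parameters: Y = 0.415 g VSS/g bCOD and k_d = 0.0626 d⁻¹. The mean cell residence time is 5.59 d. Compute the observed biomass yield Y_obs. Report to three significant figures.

Y_obs = Y / (1 + k_d θ_c) = 0.415 / (1 + 0.0626 × 5.59) = 0.415 / 1.350 = 0.3074.

Y_obs ≈ 0.307 g VSS/g bCOD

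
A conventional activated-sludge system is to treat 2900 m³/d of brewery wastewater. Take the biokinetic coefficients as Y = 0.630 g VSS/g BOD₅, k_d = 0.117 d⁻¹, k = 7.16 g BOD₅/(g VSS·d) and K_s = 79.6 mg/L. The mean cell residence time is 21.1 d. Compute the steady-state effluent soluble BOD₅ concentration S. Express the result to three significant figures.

From the Monod/SRT balance for a CMAS, S = K_s·(1+k_d θ_c)/[θ_c·(Y k − k_d) − 1] = 79.6 × (1 + 0.117 × 21.1) / [21.1 × (0.630 × 7.16 − 0.117) − 1] = 276.1 / 91.71 = 3.011 mg/L.

S ≈ 3.01 mg/L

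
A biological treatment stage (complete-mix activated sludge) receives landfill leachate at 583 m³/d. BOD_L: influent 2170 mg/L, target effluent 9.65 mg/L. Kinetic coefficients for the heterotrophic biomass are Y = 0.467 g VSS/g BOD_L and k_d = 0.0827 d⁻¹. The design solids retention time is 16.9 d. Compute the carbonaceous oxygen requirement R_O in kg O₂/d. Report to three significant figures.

R_O ≈ 911 kg O₂/d

Observed yield with endogenous decay: Y_obs = Y / (1 + k_d·θ_c) = 0.467 / (1 + 0.0827 × 16.9) = 0.467 / 2.398 = 0.1948 g VSS/g BOD_L.
Substrate removed = Q·(S₀ − S) = 583 m³/d × (2170 − 9.65) g/m³ = 1.26×10^6 g/d = 1259 kg/d.
P_X = Y_obs·Q·(S₀ − S) = 0.1948 × 1259 = 245.3 kg VSS/d.
R_O = Q·ΔS − 1.42 P_X = 1259 − 348.3 = 911.1 kg O₂/d.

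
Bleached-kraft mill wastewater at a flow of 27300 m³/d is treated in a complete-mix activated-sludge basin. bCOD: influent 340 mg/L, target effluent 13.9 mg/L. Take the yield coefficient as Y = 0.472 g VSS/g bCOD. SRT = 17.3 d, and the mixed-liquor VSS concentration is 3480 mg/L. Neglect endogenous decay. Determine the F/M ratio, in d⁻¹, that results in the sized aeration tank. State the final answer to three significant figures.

F/M ≈ 0.128 d⁻¹

Biomass mass balance (decay neglected): V·X = Y·Q·(S₀ − S)·θ_c, so V = 0.472 × 27300 × (340 − 13.9) × 17.3 / 3480 = 20889 m³.
F/M = Q·S₀ / (V·X) = 27300 × 340 / (20889 × 3480) = 0.1277 g bCOD·(g VSS·d)⁻¹.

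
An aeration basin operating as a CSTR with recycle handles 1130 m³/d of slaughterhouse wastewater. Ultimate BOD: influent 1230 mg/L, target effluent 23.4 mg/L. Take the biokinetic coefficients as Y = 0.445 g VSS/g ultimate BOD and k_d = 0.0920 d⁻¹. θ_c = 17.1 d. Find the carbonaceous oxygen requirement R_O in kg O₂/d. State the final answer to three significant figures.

Y_obs = Y / (1 + k_d θ_c) = 0.445 / (1 + 0.0920 × 17.1) = 0.445 / 2.573 = 0.1729.
ΔS = 1230 − 23.4 = 1207 mg/L, so the substrate removal rate is 1130 × 1207/1000 = 1363 kg ultimate BOD/d.
Net sludge production P_X = 0.1729 × 1363 = 235.8 kg VSS/d.
R_O = Q·(S₀ − S) − 1.42·P_X = 1363 − 1.42 × 235.8 = 1029 kg O₂/d.

R_O ≈ 1030 kg O₂/d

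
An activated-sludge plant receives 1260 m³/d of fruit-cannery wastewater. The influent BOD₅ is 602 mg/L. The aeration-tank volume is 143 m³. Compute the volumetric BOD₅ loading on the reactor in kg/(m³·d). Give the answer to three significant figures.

Applied BOD₅ load per unit volume = Q·S₀/V = (1260 × 602/1000)/143.0 = 5.304 kg BOD₅·m⁻³·d⁻¹.

L_v ≈ 5.30 kg BOD₅/(m³·d)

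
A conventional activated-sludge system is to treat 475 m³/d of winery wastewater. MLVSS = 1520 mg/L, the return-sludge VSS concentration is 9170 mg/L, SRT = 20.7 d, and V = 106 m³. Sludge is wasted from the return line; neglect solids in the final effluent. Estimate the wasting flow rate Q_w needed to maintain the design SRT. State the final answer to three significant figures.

Q_w ≈ 0.849 m³/d

θ_c = V·X/(Q_w·X_r) when wasting from the recycle, so Q_w = V·X/(θ_c·X_r) = 106.0 × 1520 / (20.7 × 9170) = 0.8488 m³/d.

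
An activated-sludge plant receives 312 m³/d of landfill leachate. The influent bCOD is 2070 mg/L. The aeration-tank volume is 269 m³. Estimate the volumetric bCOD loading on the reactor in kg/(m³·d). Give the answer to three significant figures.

L_v ≈ 2.40 kg bCOD/(m³·d)

Applied bCOD load per unit volume = Q·S₀/V = (312 × 2070/1000)/269.0 = 2.401 kg bCOD·m⁻³·d⁻¹.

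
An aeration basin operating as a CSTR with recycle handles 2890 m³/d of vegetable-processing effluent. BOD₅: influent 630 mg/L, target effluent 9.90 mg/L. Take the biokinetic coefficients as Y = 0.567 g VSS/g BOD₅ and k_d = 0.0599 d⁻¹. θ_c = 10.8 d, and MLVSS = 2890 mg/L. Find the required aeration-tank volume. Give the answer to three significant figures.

V ≈ 2310 m³

Steady-state biomass mass balance: V·X·(1 + k_d·θ_c) = Y·Q·(S₀ − S)·θ_c, so V = 0.567 × 2890 × (630 − 9.90) × 10.8 / [2890 × (1 + 0.0599 × 10.8)] = 1.1×10^7 / 4760 = 2306 m³.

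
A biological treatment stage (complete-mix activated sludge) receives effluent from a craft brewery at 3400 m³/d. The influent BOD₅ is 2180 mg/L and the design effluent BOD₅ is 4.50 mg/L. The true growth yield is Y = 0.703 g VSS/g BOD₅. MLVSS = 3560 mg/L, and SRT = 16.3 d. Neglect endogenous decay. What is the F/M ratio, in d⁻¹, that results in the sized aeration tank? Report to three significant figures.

Biomass mass balance (decay neglected): V·X = Y·Q·(S₀ − S)·θ_c, so V = 0.703 × 3400 × (2180 − 4.50) × 16.3 / 3560 = 23808 m³.
F/M = applied load / biomass = Q·S₀/(V·X) = 3400 × 2180 / (23808 × 3560) = 0.08745 d⁻¹.

F/M ≈ 0.0874 d⁻¹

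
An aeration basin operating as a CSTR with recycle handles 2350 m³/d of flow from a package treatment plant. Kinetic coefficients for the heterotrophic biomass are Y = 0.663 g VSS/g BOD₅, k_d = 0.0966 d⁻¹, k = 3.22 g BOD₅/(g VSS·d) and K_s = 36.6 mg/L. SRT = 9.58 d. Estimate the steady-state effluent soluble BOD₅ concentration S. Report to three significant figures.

Effluent substrate depends only on kinetics and SRT: S = K_s(1 + k_d θ_c) / [θ_c(Yk − k_d) − 1] = 36.6 × (1 + 0.0966 × 9.58) / [9.58 × (0.663 × 3.22 − 0.0966) − 1] = 70.47 / 18.53 = 3.804 mg/L.

S ≈ 3.80 mg/L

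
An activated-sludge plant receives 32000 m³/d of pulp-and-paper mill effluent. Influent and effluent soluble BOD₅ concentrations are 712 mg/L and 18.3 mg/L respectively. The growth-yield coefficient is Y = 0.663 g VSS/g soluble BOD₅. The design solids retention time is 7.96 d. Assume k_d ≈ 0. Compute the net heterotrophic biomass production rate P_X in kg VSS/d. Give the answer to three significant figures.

P_X ≈ 14700 kg VSS/d

Since k_d ≈ 0, Y_obs = Y = 0.663 g VSS/g soluble BOD₅.
Substrate removed = Q·(S₀ − S) = 32000 m³/d × (712 − 18.3) g/m³ = 2.22×10^7 g/d = 22198 kg/d.
So the net sludge growth is P_X = 0.6630 × 22198 = 14718 kg VSS/d.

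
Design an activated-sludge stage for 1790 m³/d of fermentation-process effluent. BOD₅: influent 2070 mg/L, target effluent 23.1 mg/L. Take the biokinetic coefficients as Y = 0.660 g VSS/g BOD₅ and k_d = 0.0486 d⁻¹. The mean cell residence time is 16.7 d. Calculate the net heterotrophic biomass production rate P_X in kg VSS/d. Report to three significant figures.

P_X ≈ 1330 kg VSS/d

The observed yield is Y_obs = Y/(1 + k_d·θ_c) = 0.660 / (1 + 0.0486 × 16.7) = 0.660 / 1.812 = 0.3643 g VSS per g BOD₅ removed.
Substrate removed = Q·(S₀ − S) = 1790 m³/d × (2070 − 23.1) g/m³ = 3.66×10^6 g/d = 3664 kg/d.
Net biomass production P_X = Y_obs × Q·(S₀ − S) = 0.3643 × 3664 = 1335 kg VSS/d.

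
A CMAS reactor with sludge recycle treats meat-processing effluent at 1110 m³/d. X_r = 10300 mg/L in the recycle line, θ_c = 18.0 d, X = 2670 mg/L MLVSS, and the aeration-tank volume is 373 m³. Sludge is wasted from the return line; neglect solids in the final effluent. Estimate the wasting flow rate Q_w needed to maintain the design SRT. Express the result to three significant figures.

θ_c = V·X/(Q_w·X_r) when wasting from the recycle, so Q_w = V·X/(θ_c·X_r) = 373.0 × 2670 / (18.0 × 10300) = 5.372 m³/d.

Q_w ≈ 5.37 m³/d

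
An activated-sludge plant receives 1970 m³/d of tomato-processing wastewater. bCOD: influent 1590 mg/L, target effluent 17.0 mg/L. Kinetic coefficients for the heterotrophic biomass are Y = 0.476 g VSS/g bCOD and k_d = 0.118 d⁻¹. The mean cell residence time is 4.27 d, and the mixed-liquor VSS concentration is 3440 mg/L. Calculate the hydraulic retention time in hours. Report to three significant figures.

τ ≈ 14.8 h

Steady-state biomass mass balance: V·X·(1 + k_d·θ_c) = Y·Q·(S₀ − S)·θ_c, so V = 0.476 × 1970 × (1590 − 17.0) × 4.27 / [3440 × (1 + 0.118 × 4.27)] = 6.3×10^6 / 5173 = 1217 m³.
τ = V/Q = 1217/1970 = 0.6180 d, or 14.83 h.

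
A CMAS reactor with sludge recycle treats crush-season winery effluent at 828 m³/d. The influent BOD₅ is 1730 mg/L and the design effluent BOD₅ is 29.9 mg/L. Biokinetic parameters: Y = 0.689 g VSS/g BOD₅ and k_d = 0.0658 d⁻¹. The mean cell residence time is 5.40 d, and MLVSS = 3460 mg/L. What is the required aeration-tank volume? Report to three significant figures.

Rearranging the biomass balance for a CMAS with decay, V = Y·Q·ΔS·θ_c / [X·(1+k_d θ_c)] = 0.689 × 828 × (1730 − 29.9) × 5.40 / [3460 × (1 + 0.0658 × 5.40)] = 5.24×10^6 / 4689 = 1117 m³.

V ≈ 1120 m³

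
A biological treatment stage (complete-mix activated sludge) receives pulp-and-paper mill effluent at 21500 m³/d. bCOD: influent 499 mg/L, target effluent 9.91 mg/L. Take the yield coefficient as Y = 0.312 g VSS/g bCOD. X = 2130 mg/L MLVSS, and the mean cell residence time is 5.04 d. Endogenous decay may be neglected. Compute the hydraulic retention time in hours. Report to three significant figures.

τ ≈ 8.67 h

Biomass mass balance (decay neglected): V·X = Y·Q·(S₀ − S)·θ_c, so V = 0.312 × 21500 × (499 − 9.91) × 5.04 / 2130 = 7763 m³.
τ = V/Q = 7763/21500 = 0.3611 d, or 8.666 h.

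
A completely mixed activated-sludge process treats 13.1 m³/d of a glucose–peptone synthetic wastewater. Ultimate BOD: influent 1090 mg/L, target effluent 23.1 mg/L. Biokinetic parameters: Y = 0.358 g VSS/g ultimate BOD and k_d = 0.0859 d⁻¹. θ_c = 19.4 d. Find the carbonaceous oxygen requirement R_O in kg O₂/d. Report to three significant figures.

Y_obs = Y / (1 + k_d θ_c) = 0.358 / (1 + 0.0859 × 19.4) = 0.358 / 2.666 = 0.1343.
Mass of ultimate BOD removed per day: Q(S₀ − S) = 13.1 × 1067 g/m³ = 13.98 kg/d.
Net sludge production P_X = 0.1343 × 13.98 = 1.876 kg VSS/d.
R_O = Q·(S₀ − S) − 1.42·P_X = 13.98 − 1.42 × 1.876 = 11.31 kg O₂/d.

R_O ≈ 11.3 kg O₂/d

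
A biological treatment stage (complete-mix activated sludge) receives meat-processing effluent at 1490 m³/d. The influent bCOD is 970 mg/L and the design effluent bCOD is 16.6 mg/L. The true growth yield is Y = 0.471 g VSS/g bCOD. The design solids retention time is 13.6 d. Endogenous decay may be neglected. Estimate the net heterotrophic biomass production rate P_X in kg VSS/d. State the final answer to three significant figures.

With endogenous decay neglected, the observed yield equals the true yield: Y_obs = Y = 0.471 g VSS/g bCOD.
Q·(S₀ − S) = 1490 × (970 − 16.6) × 10⁻³ = 1421 kg/d removed.
P_X = Y_obs · Q(S₀ − S) = 0.4710 × 1421 = 669.1 kg VSS/d.

P_X ≈ 669 kg VSS/d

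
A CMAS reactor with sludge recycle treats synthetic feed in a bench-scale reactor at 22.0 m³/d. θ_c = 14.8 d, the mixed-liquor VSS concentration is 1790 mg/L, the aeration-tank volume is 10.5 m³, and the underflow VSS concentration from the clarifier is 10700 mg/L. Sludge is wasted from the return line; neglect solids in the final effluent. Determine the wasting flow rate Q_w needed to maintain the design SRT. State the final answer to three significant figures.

Wasting from the return line (neglecting effluent solids): Q_w = V·X / (θ_c·X_r) = 10.50 × 1790 / (14.8 × 10700) = 0.1187 m³/d.

Q_w ≈ 0.119 m³/d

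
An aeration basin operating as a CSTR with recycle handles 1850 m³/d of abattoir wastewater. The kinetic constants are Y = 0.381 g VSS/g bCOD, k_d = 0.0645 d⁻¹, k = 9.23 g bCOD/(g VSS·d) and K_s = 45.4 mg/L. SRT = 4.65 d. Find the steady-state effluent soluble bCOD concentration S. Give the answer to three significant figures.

Effluent substrate depends only on kinetics and SRT: S = K_s(1 + k_d θ_c) / [θ_c(Yk − k_d) − 1] = 45.4 × (1 + 0.0645 × 4.65) / [4.65 × (0.381 × 9.23 − 0.0645) − 1] = 59.02 / 15.05 = 3.921 mg/L.

S ≈ 3.92 mg/L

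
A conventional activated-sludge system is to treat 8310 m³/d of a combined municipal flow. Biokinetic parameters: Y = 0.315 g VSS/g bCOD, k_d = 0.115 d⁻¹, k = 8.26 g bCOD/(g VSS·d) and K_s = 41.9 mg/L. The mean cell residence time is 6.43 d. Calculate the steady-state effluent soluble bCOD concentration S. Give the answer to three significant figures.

S ≈ 4.86 mg/L

For a completely mixed reactor with recycle the Lawrence–McCarty relation gives S = K_s·(1 + k_d·θ_c) / [θ_c·(Y·k − k_d) − 1] = 41.9 × (1 + 0.115 × 6.43) / [6.43 × (0.315 × 8.26 − 0.115) − 1] = 72.88 / 14.99 = 4.862 mg/L.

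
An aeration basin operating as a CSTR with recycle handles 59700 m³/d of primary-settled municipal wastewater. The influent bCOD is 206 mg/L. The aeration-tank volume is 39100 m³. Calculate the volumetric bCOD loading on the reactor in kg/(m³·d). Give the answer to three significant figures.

L_v ≈ 0.315 kg bCOD/(m³·d)

L_v = Q S₀ / V = 59700 × 206 × 10⁻³ / 39100 = 0.3145 kg/(m³·d).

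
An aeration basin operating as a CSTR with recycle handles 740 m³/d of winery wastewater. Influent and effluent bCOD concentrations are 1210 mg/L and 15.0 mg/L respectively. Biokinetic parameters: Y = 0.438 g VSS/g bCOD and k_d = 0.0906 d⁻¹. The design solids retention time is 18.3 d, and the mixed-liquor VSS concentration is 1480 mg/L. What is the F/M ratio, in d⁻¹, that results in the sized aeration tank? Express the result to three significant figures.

F/M ≈ 0.336 d⁻¹

From the SRT design equation V = Y Q (S₀−S) θ_c / [X (1 + k_d θ_c)] = 0.438 × 740 × (1210 − 15.0) × 18.3 / [1480 × (1 + 0.0906 × 18.3)] = 7.09×10^6 / 3934 = 1802 m³.
Food-to-microorganism ratio F/M = Q S₀ / (V X) = 740 × 1210 / (1802 × 1480) = 0.3358 d⁻¹.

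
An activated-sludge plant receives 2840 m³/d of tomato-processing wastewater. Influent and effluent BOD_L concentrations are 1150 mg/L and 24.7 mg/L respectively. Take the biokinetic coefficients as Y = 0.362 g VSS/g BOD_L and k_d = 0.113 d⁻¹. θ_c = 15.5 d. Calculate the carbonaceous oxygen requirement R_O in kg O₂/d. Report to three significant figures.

Observed yield with endogenous decay: Y_obs = Y / (1 + k_d·θ_c) = 0.362 / (1 + 0.113 × 15.5) = 0.362 / 2.752 = 0.1316 g VSS/g BOD_L.
Q·(S₀ − S) = 2840 × (1150 − 24.7) × 10⁻³ = 3196 kg/d removed.
Biomass synthesised: P_X = Y_obs × 3196 = 420.5 kg VSS/d.
R_O = Q·(S₀ − S) − 1.42·P_X = 3196 − 1.42 × 420.5 = 2599 kg O₂/d.

R_O ≈ 2600 kg O₂/d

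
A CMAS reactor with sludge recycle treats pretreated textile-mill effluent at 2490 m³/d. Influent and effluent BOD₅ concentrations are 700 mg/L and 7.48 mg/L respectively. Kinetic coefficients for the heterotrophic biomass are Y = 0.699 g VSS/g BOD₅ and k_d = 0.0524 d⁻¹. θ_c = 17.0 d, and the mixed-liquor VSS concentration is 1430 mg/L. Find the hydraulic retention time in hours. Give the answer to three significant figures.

τ ≈ 73.0 h

From the SRT design equation V = Y Q (S₀−S) θ_c / [X (1 + k_d θ_c)] = 0.699 × 2490 × (700 − 7.48) × 17.0 / [1430 × (1 + 0.0524 × 17.0)] = 2.05×10^7 / 2704 = 7578 m³.
HRT = V/Q = 7578 m³ / 2490 m³·d⁻¹ = 3.044 d × 24 = 73.04 h.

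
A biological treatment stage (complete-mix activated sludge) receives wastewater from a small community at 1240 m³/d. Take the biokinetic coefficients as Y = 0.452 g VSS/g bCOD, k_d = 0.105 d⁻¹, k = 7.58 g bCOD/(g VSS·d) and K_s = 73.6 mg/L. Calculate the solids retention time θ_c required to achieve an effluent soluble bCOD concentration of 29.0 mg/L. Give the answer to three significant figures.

θ_c ≈ 1.16 d

From 1/θ_c = Y·k·S/(K_s + S) − k_d: Y·k·S/(K_s+S) = 0.452 × 7.58 × 29.0 / (73.6 + 29.0) = 0.9684 d⁻¹.
1/θ_c = 0.9684 − 0.105 = 0.8634 d⁻¹, so θ_c = 1.158 d.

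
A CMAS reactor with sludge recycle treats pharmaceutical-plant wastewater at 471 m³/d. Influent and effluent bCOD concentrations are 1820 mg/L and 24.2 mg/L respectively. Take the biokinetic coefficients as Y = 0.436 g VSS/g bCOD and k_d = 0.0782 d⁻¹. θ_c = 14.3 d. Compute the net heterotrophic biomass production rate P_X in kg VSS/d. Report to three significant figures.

P_X ≈ 174 kg VSS/d

Observed yield with endogenous decay: Y_obs = Y / (1 + k_d·θ_c) = 0.436 / (1 + 0.0782 × 14.3) = 0.436 / 2.118 = 0.2058 g VSS/g bCOD.
ΔS = 1820 − 24.2 = 1796 mg/L, so the substrate removal rate is 471 × 1796/1000 = 845.8 kg bCOD/d.
Net biomass production P_X = Y_obs × Q·(S₀ − S) = 0.2058 × 845.8 = 174.1 kg VSS/d.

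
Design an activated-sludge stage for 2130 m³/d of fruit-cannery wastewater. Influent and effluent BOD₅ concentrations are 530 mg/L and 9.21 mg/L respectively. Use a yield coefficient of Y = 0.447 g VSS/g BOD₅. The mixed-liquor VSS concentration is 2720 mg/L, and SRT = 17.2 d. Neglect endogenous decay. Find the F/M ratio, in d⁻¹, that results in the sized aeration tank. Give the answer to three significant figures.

V·X = Y·Q·ΔS·θ_c gives V = 0.447 × 2130 × (530 − 9.21) × 17.2 / 2720 = 3136 m³.
F/M = applied load / biomass = Q·S₀/(V·X) = 2130 × 530 / (3136 × 2720) = 0.1324 d⁻¹.

F/M ≈ 0.132 d⁻¹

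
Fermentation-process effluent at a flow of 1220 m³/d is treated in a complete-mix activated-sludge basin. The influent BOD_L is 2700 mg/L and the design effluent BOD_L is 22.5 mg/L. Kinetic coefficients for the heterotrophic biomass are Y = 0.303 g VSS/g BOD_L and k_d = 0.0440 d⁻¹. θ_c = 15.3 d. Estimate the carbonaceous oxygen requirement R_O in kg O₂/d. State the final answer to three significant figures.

R_O ≈ 2430 kg O₂/d

Observed yield with endogenous decay: Y_obs = Y / (1 + k_d·θ_c) = 0.303 / (1 + 0.0440 × 15.3) = 0.303 / 1.673 = 0.1811 g VSS/g BOD_L.
Mass of BOD_L removed per day: Q(S₀ − S) = 1220 × 2678 g/m³ = 3267 kg/d.
Net sludge production P_X = 0.1811 × 3267 = 591.5 kg VSS/d.
Carbonaceous O₂ demand = substrate oxidised − cell-mass equivalent = 3267 − 1.42 × 591.5 = 2427 kg O₂/d.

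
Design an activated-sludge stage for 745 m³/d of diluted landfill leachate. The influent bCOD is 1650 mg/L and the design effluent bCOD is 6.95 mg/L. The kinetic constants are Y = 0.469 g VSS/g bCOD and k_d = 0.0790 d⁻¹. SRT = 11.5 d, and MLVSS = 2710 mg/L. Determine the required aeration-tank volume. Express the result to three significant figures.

V ≈ 1280 m³

Steady-state biomass mass balance: V·X·(1 + k_d·θ_c) = Y·Q·(S₀ − S)·θ_c, so V = 0.469 × 745 × (1650 − 6.95) × 11.5 / [2710 × (1 + 0.0790 × 11.5)] = 6.6×10^6 / 5172 = 1276 m³.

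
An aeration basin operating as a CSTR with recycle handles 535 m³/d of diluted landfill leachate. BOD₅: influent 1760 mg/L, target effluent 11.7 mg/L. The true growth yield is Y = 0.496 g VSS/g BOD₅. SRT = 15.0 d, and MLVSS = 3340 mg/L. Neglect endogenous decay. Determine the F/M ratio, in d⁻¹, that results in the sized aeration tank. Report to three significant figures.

With k_d = 0 the design equation reduces to V = Y Q (S₀−S) θ_c / X = 0.496 × 535 × (1760 − 11.7) × 15.0 / 3340 = 2084 m³.
F/M = Q·S₀ / (V·X) = 535 × 1760 / (2084 × 3340) = 0.1353 g BOD₅·(g VSS·d)⁻¹.

F/M ≈ 0.135 d⁻¹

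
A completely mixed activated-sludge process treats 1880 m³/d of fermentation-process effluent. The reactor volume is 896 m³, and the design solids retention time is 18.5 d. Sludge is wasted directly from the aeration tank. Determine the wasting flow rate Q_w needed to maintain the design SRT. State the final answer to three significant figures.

Q_w ≈ 48.4 m³/d

For wasting at MLVSS concentration, Q_w = V/θ_c = 896.0/18.5 = 48.43 m³/d.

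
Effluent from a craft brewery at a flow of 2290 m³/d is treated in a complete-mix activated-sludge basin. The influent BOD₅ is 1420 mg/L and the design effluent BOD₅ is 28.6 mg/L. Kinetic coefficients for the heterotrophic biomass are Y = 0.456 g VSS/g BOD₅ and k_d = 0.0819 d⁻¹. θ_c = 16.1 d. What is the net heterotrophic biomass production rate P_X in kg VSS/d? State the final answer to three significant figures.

P_X ≈ 627 kg VSS/d

Correct the yield for decay: Y_obs = Y/(1 + k_d θ_c) = 0.456 / (1 + 0.0819 × 16.1) = 0.456 / 2.319 = 0.1967.
Q·(S₀ − S) = 2290 × (1420 − 28.6) × 10⁻³ = 3186 kg/d removed.
So the net sludge growth is P_X = 0.1967 × 3186 = 626.7 kg VSS/d.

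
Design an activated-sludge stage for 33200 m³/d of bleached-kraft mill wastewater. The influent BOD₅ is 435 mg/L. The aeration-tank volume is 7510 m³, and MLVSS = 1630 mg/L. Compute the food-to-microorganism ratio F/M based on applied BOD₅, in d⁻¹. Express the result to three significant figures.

Food-to-microorganism ratio F/M = Q S₀ / (V X) = 33200 × 435 / (7510 × 1630) = 1.180 d⁻¹.

F/M ≈ 1.18 d⁻¹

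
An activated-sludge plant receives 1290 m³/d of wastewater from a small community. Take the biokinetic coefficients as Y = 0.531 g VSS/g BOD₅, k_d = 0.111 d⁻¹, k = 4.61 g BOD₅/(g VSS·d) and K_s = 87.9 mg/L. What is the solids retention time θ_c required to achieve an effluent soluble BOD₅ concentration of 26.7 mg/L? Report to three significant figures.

Specific growth rate at S = 26.7 mg/L: μ = YkS/(K_s+S) = 0.531·4.61·26.7/(87.9+26.7) = 0.5703 d⁻¹.
Then 1/θ_c = μ − k_d = 0.5703 − 0.111 = 0.4593 d⁻¹, giving θ_c = 2.177 d.

θ_c ≈ 2.18 d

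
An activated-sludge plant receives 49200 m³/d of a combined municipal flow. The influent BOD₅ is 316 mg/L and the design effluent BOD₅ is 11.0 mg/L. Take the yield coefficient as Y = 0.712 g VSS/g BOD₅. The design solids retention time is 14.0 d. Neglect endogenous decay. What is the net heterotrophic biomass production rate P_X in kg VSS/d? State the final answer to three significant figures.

P_X ≈ 10700 kg VSS/d

Since k_d ≈ 0, Y_obs = Y = 0.712 g VSS/g BOD₅.
Substrate removed = Q·(S₀ − S) = 49200 m³/d × (316 − 11.0) g/m³ = 1.5×10^7 g/d = 15006 kg/d.
So the net sludge growth is P_X = 0.7120 × 15006 = 10684 kg VSS/d.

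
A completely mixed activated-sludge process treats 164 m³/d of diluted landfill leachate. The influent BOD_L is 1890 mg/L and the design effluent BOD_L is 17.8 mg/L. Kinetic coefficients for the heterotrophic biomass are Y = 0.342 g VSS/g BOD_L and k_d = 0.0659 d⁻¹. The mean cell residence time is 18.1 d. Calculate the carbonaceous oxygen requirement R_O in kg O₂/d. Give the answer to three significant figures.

R_O ≈ 239 kg O₂/d

Y_obs = Y / (1 + k_d θ_c) = 0.342 / (1 + 0.0659 × 18.1) = 0.342 / 2.193 = 0.1560.
Q·(S₀ − S) = 164 × (1890 − 17.8) × 10⁻³ = 307.0 kg/d removed.
P_X = Y_obs·Q·(S₀ − S) = 0.1560 × 307.0 = 47.89 kg VSS/d.
R_O = Q·ΔS − 1.42 P_X = 307.0 − 68.00 = 239.0 kg O₂/d.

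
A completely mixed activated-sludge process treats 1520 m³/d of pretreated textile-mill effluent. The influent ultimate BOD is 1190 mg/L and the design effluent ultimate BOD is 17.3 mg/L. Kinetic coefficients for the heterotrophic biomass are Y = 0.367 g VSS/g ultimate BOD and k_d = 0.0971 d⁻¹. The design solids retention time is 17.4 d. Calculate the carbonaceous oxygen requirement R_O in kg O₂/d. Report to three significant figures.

R_O ≈ 1440 kg O₂/d

The observed yield is Y_obs = Y/(1 + k_d·θ_c) = 0.367 / (1 + 0.0971 × 17.4) = 0.367 / 2.690 = 0.1365 g VSS per g ultimate BOD removed.
Q·(S₀ − S) = 1520 × (1190 − 17.3) × 10⁻³ = 1783 kg/d removed.
Biomass synthesised: P_X = Y_obs × 1783 = 243.2 kg VSS/d.
R_O = Q·ΔS − 1.42 P_X = 1783 − 345.4 = 1437 kg O₂/d.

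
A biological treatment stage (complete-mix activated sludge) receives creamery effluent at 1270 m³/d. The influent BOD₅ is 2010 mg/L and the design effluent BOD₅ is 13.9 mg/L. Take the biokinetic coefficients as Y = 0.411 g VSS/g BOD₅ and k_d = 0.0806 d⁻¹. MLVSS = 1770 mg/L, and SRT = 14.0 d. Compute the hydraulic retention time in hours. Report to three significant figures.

Steady-state biomass mass balance: V·X·(1 + k_d·θ_c) = Y·Q·(S₀ − S)·θ_c, so V = 0.411 × 1270 × (2010 − 13.9) × 14.0 / [1770 × (1 + 0.0806 × 14.0)] = 1.46×10^7 / 3767 = 3872 m³.
Hydraulic retention time τ = V/Q = 3872 / 1270 = 3.049 d = 73.17 h.

τ ≈ 73.2 h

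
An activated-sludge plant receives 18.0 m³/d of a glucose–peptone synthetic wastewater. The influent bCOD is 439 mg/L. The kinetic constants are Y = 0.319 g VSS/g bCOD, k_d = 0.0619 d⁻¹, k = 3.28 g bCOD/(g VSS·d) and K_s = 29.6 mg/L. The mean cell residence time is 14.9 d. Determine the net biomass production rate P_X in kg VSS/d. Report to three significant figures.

P_X ≈ 1.30 kg VSS/d

From the Monod/SRT balance for a CMAS, S = K_s·(1+k_d θ_c)/[θ_c·(Y k − k_d) − 1] = 29.6 × (1 + 0.0619 × 14.9) / [14.9 × (0.319 × 3.28 − 0.0619) − 1] = 56.90 / 13.67 = 4.163 mg/L.
The observed yield is Y_obs = Y/(1 + k_d·θ_c) = 0.319 / (1 + 0.0619 × 14.9) = 0.319 / 1.922 = 0.1659 g VSS per g bCOD removed.
Mass of bCOD removed per day: Q(S₀ − S) = 18.0 × 434.8 g/m³ = 7.827 kg/d.
P_X = Y_obs · Q(S₀ − S) = 0.1659 × 7.827 = 1.299 kg VSS/d.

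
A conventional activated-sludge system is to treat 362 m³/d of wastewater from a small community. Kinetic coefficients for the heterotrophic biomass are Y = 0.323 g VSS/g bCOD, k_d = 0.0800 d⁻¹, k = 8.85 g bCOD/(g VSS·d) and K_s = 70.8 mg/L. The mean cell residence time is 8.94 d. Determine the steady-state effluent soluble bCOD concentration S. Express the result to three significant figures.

From the Monod/SRT balance for a CMAS, S = K_s·(1+k_d θ_c)/[θ_c·(Y k − k_d) − 1] = 70.8 × (1 + 0.0800 × 8.94) / [8.94 × (0.323 × 8.85 − 0.0800) − 1] = 121.4 / 23.84 = 5.094 mg/L.

S ≈ 5.09 mg/L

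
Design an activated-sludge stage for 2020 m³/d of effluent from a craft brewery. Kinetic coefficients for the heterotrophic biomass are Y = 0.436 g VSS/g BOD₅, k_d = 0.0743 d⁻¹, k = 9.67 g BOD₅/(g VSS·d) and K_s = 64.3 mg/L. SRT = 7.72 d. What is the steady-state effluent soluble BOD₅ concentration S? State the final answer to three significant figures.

S ≈ 3.27 mg/L

Effluent substrate depends only on kinetics and SRT: S = K_s(1 + k_d θ_c) / [θ_c(Yk − k_d) − 1] = 64.3 × (1 + 0.0743 × 7.72) / [7.72 × (0.436 × 9.67 − 0.0743) − 1] = 101.2 / 30.97 = 3.267 mg/L.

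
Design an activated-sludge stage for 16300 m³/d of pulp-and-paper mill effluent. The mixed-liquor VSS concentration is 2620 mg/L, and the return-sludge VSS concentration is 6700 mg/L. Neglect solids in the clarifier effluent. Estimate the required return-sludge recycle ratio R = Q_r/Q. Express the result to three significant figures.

R ≈ 0.642

Solids balance on the clarifier gives (1+R)X = R·X_r, so R = X/(X_r − X) = 2620 / (6700 − 2620) = 0.6422.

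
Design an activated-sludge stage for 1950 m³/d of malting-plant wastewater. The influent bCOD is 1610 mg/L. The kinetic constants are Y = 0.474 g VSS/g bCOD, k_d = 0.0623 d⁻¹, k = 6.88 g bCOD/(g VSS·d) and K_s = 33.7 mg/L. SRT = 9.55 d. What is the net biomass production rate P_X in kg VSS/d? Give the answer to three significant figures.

P_X ≈ 932 kg VSS/d

For a completely mixed reactor with recycle the Lawrence–McCarty relation gives S = K_s·(1 + k_d·θ_c) / [θ_c·(Y·k − k_d) − 1] = 33.7 × (1 + 0.0623 × 9.55) / [9.55 × (0.474 × 6.88 − 0.0623) − 1] = 53.75 / 29.55 = 1.819 mg/L.
Correct the yield for decay: Y_obs = Y/(1 + k_d θ_c) = 0.474 / (1 + 0.0623 × 9.55) = 0.474 / 1.595 = 0.2972.
ΔS = 1610 − 1.82 = 1608 mg/L, so the substrate removal rate is 1950 × 1608/1000 = 3136 kg bCOD/d.
P_X = Y_obs · Q(S₀ − S) = 0.2972 × 3136 = 932.0 kg VSS/d.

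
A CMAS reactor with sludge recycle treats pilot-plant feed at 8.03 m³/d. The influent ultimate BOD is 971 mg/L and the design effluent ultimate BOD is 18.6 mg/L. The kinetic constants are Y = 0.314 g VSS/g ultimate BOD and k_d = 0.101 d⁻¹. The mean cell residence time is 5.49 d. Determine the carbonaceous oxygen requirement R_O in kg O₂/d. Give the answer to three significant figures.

Observed yield with endogenous decay: Y_obs = Y / (1 + k_d·θ_c) = 0.314 / (1 + 0.101 × 5.49) = 0.314 / 1.554 = 0.2020 g VSS/g ultimate BOD.
Substrate removed = Q·(S₀ − S) = 8.03 m³/d × (971 − 18.6) g/m³ = 7.65×10^3 g/d = 7.648 kg/d.
P_X = Y_obs·Q·(S₀ − S) = 0.2020 × 7.648 = 1.545 kg VSS/d.
Carbonaceous O₂ demand = substrate oxidised − cell-mass equivalent = 7.648 − 1.42 × 1.545 = 5.454 kg O₂/d.

R_O ≈ 5.45 kg O₂/d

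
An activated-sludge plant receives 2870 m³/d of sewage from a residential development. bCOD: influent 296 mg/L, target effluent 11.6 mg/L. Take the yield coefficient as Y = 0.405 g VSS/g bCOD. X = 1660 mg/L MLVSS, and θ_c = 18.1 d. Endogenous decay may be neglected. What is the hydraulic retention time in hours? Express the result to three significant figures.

τ ≈ 30.1 h

V·X = Y·Q·ΔS·θ_c gives V = 0.405 × 2870 × (296 − 11.6) × 18.1 / 1660 = 3604 m³.
τ = V/Q = 3604/2870 = 1.256 d, or 30.14 h.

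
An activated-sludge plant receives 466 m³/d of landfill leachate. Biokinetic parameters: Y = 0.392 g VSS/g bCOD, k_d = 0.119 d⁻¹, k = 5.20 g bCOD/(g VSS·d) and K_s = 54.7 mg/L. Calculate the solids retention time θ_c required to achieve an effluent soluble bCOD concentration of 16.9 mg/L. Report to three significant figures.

θ_c ≈ 2.76 d

From 1/θ_c = Y·k·S/(K_s + S) − k_d: Y·k·S/(K_s+S) = 0.392 × 5.20 × 16.9 / (54.7 + 16.9) = 0.4811 d⁻¹.
θ_c = 1/(μ − k_d) = 1/(0.4811 − 0.119) = 1/0.3621 = 2.761 d.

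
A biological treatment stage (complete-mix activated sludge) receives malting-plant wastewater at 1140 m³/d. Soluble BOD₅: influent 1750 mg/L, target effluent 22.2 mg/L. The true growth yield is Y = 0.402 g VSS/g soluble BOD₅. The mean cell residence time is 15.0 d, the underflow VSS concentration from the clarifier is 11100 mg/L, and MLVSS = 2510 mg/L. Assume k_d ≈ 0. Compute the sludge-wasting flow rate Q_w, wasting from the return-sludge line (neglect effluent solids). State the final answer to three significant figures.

Q_w ≈ 71.3 m³/d

Biomass mass balance (decay neglected): V·X = Y·Q·(S₀ − S)·θ_c, so V = 0.402 × 1140 × (1750 − 22.2) × 15.0 / 2510 = 4732 m³.
Q_w = (V·X)/(θ_c X_r) = 4732 × 2510 / (15.0 × 11100) = 71.33 m³/d.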